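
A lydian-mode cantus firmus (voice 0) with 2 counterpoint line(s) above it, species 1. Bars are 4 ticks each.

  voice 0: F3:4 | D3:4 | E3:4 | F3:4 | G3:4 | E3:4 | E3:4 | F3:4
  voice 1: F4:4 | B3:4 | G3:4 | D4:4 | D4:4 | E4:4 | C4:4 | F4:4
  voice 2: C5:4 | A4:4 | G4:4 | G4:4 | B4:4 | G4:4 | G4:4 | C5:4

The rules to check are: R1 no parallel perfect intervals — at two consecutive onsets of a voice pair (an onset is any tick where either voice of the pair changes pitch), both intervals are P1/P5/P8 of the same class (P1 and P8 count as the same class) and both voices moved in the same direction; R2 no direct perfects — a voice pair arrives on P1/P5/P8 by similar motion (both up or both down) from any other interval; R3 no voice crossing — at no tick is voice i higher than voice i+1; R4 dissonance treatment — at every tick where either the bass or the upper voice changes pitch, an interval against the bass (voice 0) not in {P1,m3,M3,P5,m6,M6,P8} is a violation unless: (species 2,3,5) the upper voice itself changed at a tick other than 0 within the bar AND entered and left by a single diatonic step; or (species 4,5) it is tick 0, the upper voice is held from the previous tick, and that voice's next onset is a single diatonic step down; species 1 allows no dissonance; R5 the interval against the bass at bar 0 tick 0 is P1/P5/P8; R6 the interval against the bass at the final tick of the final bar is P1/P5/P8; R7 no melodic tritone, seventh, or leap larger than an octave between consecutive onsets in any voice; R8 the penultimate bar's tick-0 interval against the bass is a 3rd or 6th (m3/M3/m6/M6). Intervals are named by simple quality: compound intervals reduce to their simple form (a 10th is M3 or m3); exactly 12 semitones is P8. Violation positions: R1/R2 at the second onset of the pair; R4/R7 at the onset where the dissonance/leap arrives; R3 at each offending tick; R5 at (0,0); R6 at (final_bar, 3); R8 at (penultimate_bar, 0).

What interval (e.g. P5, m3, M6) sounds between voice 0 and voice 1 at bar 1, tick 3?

M6

voice 0=D3 voice 1=B3 -> M6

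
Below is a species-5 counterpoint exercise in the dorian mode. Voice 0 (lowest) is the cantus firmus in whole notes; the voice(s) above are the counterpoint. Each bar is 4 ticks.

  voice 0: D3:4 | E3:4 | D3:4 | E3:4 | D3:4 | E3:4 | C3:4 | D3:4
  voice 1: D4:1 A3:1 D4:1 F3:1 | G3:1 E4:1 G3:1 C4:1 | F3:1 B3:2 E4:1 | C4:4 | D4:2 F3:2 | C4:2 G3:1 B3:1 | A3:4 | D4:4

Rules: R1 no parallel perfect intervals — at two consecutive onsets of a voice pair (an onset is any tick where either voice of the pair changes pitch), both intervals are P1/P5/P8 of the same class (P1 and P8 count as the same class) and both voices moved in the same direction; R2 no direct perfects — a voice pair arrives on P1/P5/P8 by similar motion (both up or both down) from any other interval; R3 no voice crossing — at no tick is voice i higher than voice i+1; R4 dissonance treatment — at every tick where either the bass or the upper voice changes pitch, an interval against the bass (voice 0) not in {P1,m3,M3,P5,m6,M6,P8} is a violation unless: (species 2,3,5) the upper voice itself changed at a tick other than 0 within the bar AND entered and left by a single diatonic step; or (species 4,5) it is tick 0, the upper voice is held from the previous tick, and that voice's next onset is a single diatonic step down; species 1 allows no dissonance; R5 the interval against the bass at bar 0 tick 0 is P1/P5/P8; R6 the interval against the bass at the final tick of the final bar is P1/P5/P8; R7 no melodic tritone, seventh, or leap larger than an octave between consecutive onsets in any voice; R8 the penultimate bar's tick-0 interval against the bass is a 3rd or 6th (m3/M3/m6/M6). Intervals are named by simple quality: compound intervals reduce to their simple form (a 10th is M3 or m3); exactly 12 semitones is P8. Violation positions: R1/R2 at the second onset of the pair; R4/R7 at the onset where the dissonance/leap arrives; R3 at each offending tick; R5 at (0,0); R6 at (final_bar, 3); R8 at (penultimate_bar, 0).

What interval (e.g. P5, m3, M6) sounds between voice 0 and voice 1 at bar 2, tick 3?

voice 0=D3 voice 1=E4 -> M2

M2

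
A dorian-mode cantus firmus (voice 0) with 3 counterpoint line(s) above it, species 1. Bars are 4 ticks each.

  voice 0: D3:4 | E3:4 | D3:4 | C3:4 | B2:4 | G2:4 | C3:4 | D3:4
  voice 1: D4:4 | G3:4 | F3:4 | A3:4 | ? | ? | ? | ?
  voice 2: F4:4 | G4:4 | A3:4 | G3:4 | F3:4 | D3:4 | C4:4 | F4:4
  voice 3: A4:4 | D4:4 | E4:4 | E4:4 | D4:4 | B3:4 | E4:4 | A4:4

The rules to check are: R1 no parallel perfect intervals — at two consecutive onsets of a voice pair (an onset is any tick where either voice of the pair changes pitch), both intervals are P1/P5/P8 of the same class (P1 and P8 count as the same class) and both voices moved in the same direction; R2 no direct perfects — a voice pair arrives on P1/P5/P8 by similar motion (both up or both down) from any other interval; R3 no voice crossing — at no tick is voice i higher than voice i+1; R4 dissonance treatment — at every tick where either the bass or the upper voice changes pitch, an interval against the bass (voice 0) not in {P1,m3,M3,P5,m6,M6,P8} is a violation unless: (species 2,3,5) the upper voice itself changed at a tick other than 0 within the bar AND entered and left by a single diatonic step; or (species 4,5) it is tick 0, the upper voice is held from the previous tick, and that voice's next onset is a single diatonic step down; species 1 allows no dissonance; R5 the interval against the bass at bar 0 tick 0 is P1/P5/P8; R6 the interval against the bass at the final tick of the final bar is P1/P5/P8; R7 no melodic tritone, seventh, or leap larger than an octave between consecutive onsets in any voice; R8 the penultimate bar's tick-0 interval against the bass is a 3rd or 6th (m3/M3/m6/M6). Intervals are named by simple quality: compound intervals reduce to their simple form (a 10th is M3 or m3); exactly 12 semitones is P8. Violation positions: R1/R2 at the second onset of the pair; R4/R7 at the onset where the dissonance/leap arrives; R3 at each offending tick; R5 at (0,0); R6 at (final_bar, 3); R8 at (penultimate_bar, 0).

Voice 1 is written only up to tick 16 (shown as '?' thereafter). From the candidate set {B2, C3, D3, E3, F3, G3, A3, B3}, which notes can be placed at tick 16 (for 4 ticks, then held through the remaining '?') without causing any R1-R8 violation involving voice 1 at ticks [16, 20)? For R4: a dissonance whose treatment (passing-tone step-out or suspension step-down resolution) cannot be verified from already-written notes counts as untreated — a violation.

B2: violates R2,R7
C3: violates R4
D3: violates R2
E3: violates R4
F3: violates R2,R4
G3: violates R1,R3
A3: violates R3,R4
B3: violates R3

{}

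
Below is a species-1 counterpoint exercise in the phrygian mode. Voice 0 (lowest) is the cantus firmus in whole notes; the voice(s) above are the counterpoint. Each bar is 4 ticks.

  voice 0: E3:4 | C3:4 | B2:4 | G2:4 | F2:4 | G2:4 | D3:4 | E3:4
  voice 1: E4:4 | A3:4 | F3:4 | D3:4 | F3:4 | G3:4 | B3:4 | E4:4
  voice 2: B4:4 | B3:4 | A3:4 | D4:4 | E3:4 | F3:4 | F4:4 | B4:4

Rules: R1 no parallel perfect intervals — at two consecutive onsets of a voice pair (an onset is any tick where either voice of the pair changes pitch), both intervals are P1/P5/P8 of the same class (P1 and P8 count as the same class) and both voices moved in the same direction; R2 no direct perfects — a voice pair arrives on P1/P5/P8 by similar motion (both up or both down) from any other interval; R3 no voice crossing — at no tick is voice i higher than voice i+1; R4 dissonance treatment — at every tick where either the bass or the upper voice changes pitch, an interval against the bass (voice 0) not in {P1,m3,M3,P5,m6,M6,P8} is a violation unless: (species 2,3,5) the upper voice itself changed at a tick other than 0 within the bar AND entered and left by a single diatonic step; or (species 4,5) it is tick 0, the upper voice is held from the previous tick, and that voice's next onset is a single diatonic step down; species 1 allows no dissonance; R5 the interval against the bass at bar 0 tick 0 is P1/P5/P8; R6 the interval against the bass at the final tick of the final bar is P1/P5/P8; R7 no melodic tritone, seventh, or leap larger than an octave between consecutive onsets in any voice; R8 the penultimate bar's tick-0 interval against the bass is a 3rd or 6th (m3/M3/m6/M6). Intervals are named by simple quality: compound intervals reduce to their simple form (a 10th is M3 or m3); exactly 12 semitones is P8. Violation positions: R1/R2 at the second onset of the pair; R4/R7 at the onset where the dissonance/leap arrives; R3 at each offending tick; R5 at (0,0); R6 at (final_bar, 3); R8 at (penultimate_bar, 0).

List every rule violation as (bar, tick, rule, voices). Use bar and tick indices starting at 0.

bar 0: v0=E3 v1=E4 v2=B4 downbeat P5
bar 1: v0=C3 v1=A3 v2=B3 downbeat M7
bar 2: v0=B2 v1=F3 v2=A3 downbeat m7
bar 3: v0=G2 v1=D3 v2=D4 downbeat P5
bar 4: v0=F2 v1=F3 v2=E3 downbeat M7
bar 5: v0=G2 v1=G3 v2=F3 downbeat m7
bar 6: v0=D3 v1=B3 v2=F4 downbeat m3
bar 7: v0=E3 v1=E4 v2=B4 downbeat P5
  -> R4 @ bar 1 tick 0 v(0, 2): C3/B3 M7 untreated
  -> R4 @ bar 2 tick 0 v(0, 1): B2/F3 TT untreated
  -> R4 @ bar 2 tick 0 v(0, 2): B2/A3 m7 untreated
  -> R2 @ bar 3 tick 0 v(0, 1): B2/F3 TT -> G2/D3 P5 similar
  -> R3 @ bar 4 tick 0 v(1, 2): F3 above E3
  -> R4 @ bar 4 tick 0 v(0, 2): F2/E3 M7 untreated
  -> R7 @ bar 4 tick 0 v(2,): D4->E3 leap 10st
  -> R3 @ bar 4 tick 1 v(1, 2): F3 above E3
  -> R3 @ bar 4 tick 2 v(1, 2): F3 above E3
  -> R3 @ bar 4 tick 3 v(1, 2): F3 above E3
  -> R1 @ bar 5 tick 0 v(0, 1): F2/F3 P8 -> G2/G3 P8 similar
  -> R3 @ bar 5 tick 0 v(1, 2): G3 above F3
  -> R4 @ bar 5 tick 0 v(0, 2): G2/F3 m7 untreated
  -> R3 @ bar 5 tick 1 v(1, 2): G3 above F3
  -> R3 @ bar 5 tick 2 v(1, 2): G3 above F3
  -> R3 @ bar 5 tick 3 v(1, 2): G3 above F3
  -> R2 @ bar 7 tick 0 v(0, 1): D3/B3 M6 -> E3/E4 P8 similar
  -> R2 @ bar 7 tick 0 v(0, 2): D3/F4 m3 -> E3/B4 P5 similar
  -> R2 @ bar 7 tick 0 v(1, 2): B3/F4 TT -> E4/B4 P5 similar
  -> R7 @ bar 7 tick 0 v(2,): F4->B4 leap 6st

(1, 0, R4, (0, 2))
(2, 0, R4, (0, 1))
(2, 0, R4, (0, 2))
(3, 0, R2, (0, 1))
(4, 0, R3, (1, 2))
(4, 0, R4, (0, 2))
(4, 0, R7, (2,))
(4, 1, R3, (1, 2))
(4, 2, R3, (1, 2))
(4, 3, R3, (1, 2))
(5, 0, R1, (0, 1))
(5, 0, R3, (1, 2))
(5, 0, R4, (0, 2))
(5, 1, R3, (1, 2))
(5, 2, R3, (1, 2))
(5, 3, R3, (1, 2))
(7, 0, R2, (0, 1))
(7, 0, R2, (0, 2))
(7, 0, R2, (1, 2))
(7, 0, R7, (2,))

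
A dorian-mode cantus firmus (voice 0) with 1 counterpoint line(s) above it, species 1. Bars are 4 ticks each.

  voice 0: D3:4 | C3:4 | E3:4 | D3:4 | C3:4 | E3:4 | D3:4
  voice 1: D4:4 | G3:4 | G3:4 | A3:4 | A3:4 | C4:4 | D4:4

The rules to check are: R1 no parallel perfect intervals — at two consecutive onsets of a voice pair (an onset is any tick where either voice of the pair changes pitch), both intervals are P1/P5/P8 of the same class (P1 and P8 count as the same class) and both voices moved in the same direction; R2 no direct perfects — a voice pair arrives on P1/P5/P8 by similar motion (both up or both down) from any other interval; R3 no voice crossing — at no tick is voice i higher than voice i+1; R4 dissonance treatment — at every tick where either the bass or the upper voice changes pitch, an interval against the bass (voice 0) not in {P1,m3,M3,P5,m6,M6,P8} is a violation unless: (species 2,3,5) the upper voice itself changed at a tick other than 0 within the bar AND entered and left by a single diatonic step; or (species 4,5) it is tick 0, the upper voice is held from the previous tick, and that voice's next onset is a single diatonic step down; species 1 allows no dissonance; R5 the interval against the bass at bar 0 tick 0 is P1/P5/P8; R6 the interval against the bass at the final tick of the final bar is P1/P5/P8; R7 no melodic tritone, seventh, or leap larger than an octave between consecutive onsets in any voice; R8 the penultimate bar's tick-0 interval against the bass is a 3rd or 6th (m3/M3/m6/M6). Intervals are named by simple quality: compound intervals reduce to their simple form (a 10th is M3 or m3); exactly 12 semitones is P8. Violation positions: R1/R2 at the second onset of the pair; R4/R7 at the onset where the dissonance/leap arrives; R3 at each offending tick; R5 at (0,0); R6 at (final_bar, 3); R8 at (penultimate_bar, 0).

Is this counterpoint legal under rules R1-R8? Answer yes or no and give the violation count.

bar 0: v0=D3 v1=D4 (P8)
bar 1: v0=C3 v1=G3 (P5)
bar 2: v0=E3 v1=G3 (m3)
bar 3: v0=D3 v1=A3 (P5)
bar 4: v0=C3 v1=A3 (M6)
bar 5: v0=E3 v1=C4 (m6)
bar 6: v0=D3 v1=D4 (P8)
  R2 @ bar1.0: D3/D4 P8 -> C3/G3 P5 similar

No (1 violations)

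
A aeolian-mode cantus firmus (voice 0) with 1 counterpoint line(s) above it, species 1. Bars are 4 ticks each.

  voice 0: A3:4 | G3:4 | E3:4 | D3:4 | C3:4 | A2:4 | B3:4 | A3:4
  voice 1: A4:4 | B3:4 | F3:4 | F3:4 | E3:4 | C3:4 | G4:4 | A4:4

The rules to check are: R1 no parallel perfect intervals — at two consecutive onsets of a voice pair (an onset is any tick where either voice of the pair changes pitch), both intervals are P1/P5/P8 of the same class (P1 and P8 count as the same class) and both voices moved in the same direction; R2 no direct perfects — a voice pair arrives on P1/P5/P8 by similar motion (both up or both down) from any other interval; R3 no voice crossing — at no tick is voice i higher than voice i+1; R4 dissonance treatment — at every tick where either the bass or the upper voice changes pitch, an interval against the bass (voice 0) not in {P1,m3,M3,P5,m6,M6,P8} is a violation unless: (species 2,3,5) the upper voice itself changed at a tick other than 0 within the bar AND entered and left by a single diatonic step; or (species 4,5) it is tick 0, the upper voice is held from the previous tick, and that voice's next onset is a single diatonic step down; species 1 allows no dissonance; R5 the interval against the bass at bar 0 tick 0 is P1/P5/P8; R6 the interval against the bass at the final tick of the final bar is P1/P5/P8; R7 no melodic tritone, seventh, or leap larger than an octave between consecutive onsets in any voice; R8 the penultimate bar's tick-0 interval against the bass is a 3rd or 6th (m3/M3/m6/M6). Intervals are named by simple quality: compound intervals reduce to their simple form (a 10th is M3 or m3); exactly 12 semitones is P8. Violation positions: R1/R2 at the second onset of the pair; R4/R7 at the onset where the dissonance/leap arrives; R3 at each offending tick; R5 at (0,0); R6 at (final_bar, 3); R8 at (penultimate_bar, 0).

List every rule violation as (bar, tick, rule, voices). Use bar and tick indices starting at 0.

(1, 0, R7, (1,))
(2, 0, R4, (0, 1))
(2, 0, R7, (1,))
(6, 0, R7, (0,))
(6, 0, R7, (1,))

bar 0: v0=A3 v1=A4 downbeat P8
bar 1: v0=G3 v1=B3 downbeat M3
bar 2: v0=E3 v1=F3 downbeat m2
bar 3: v0=D3 v1=F3 downbeat m3
bar 4: v0=C3 v1=E3 downbeat M3
bar 5: v0=A2 v1=C3 downbeat m3
bar 6: v0=B3 v1=G4 downbeat m6
bar 7: v0=A3 v1=A4 downbeat P8
  -> R7 @ bar 1 tick 0 v(1,): A4->B3 leap 10st
  -> R4 @ bar 2 tick 0 v(0, 1): E3/F3 m2 untreated
  -> R7 @ bar 2 tick 0 v(1,): B3->F3 leap 6st
  -> R7 @ bar 6 tick 0 v(0,): A2->B3 leap 14st
  -> R7 @ bar 6 tick 0 v(1,): C3->G4 leap 19st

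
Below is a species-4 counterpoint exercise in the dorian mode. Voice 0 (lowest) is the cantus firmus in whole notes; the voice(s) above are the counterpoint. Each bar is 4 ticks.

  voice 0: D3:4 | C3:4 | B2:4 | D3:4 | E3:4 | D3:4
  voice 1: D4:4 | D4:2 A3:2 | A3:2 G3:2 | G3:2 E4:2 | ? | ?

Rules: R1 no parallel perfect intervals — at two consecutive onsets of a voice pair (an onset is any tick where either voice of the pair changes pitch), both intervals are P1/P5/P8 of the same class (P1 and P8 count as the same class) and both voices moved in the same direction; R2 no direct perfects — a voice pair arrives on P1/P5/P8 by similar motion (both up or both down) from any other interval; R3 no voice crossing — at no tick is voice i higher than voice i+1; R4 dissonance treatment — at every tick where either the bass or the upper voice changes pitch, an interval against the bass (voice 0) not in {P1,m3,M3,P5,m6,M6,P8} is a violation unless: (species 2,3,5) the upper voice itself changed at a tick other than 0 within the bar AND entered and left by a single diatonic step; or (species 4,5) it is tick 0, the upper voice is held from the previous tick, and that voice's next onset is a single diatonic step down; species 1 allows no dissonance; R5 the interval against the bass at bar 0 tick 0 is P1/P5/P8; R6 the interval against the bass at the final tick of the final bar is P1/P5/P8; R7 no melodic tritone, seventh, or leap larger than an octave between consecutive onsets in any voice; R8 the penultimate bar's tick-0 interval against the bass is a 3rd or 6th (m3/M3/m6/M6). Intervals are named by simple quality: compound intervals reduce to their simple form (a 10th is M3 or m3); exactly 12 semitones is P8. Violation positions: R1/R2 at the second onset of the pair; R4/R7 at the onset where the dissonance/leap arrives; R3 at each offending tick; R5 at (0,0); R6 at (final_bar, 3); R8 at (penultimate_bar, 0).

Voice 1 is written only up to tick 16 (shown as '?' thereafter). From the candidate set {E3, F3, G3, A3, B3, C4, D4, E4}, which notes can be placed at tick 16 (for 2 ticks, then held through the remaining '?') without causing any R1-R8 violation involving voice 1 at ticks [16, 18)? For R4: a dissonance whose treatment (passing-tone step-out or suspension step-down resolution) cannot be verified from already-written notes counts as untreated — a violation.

E3: violates R8
F3: violates R4,R7,R8
G3: legal
A3: violates R4,R8
B3: violates R8
C4: legal
D4: violates R4,R8
E4: violates R8

{C4, G3}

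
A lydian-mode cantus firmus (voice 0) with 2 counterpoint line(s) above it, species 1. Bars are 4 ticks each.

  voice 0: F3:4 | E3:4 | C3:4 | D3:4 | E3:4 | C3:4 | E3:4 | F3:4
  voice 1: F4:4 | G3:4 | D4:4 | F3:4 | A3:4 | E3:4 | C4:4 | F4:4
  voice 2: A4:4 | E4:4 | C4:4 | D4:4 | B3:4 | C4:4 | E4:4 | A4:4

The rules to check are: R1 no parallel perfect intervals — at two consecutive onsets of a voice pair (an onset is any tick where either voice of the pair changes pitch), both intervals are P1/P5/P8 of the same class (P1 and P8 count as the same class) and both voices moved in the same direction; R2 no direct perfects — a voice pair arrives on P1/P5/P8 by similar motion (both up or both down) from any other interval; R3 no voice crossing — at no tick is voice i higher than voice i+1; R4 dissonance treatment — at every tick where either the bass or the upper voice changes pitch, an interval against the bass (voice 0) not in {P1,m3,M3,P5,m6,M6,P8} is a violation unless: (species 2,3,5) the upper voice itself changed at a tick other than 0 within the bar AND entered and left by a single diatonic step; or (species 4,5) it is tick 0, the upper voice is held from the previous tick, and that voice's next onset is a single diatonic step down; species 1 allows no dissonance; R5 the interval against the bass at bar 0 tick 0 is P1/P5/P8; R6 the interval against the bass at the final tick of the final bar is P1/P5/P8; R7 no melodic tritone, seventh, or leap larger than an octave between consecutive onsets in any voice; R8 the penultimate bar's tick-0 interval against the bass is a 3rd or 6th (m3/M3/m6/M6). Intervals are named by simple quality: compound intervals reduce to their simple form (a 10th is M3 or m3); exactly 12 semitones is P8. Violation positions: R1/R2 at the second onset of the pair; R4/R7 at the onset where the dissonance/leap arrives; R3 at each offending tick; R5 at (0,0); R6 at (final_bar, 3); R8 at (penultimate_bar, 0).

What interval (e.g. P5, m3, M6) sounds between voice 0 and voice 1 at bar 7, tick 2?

voice 0=F3 voice 1=F4 -> P8

P8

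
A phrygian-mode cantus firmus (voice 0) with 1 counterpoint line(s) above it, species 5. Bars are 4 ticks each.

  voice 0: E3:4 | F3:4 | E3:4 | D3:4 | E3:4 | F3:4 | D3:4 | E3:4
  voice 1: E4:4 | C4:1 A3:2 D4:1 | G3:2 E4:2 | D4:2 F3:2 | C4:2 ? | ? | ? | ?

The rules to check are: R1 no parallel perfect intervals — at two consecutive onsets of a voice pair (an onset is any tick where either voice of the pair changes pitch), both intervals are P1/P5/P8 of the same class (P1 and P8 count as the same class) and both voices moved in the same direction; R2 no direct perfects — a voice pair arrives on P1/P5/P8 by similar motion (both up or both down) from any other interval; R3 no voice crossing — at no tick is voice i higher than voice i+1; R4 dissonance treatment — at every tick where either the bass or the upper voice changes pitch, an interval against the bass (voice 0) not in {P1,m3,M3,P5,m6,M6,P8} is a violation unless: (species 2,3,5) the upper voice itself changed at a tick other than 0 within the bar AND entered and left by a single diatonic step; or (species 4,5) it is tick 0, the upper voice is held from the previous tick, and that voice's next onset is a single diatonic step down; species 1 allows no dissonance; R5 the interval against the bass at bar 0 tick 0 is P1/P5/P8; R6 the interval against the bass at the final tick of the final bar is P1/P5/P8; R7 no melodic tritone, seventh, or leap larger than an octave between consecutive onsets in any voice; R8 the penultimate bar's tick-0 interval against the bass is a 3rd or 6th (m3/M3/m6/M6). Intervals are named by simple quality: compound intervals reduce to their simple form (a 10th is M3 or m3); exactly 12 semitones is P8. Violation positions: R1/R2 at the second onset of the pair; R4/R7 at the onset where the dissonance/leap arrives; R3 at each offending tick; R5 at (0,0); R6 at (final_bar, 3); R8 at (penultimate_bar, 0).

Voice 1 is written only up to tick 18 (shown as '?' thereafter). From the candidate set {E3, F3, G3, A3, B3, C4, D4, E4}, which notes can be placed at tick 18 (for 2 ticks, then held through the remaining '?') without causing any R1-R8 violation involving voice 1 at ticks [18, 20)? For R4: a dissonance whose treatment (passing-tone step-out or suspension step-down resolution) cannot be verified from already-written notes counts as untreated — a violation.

E3: legal
F3: violates R4
G3: legal
A3: violates R4
B3: legal
C4: legal
D4: violates R4
E4: legal

{B3, C4, E3, E4, G3}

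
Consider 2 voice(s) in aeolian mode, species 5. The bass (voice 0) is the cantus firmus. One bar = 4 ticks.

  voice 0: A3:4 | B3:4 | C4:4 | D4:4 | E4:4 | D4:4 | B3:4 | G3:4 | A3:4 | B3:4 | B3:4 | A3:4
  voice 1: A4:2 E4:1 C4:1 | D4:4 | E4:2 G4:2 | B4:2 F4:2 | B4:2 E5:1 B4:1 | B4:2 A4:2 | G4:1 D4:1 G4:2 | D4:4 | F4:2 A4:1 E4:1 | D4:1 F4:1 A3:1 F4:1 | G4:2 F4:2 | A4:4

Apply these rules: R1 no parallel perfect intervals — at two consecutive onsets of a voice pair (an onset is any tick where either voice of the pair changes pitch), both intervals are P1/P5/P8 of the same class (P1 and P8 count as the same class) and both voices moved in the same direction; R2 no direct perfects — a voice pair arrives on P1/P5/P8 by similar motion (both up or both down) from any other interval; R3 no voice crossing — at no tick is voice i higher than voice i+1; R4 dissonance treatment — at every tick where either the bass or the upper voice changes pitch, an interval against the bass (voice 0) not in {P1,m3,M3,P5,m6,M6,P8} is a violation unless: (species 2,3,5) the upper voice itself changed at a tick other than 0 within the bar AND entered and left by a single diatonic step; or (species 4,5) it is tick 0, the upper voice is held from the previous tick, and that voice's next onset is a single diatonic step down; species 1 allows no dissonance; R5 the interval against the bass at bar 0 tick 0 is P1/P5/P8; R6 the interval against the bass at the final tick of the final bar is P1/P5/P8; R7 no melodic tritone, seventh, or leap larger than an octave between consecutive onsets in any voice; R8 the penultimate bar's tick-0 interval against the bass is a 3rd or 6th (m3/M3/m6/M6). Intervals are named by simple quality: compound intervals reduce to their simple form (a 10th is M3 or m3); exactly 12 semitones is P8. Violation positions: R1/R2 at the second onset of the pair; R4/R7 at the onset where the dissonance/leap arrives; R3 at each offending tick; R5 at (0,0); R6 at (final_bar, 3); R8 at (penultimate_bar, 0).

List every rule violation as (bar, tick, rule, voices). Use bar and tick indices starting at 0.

bar 0: v0=A3 v1=A4 downbeat P8
bar 1: v0=B3 v1=D4 downbeat m3
bar 2: v0=C4 v1=E4 downbeat M3
bar 3: v0=D4 v1=B4 downbeat M6
bar 4: v0=E4 v1=B4 downbeat P5
bar 5: v0=D4 v1=B4 downbeat M6
bar 6: v0=B3 v1=G4 downbeat m6
bar 7: v0=G3 v1=D4 downbeat P5
bar 8: v0=A3 v1=F4 downbeat m6
bar 9: v0=B3 v1=D4 downbeat m3
bar 10: v0=B3 v1=G4 downbeat m6
bar 11: v0=A3 v1=A4 downbeat P8
  -> R7 @ bar 3 tick 2 v(1,): B4->F4 leap 6st
  -> R2 @ bar 4 tick 0 v(0, 1): D4/F4 m3 -> E4/B4 P5 similar
  -> R7 @ bar 4 tick 0 v(1,): F4->B4 leap 6st
  -> R2 @ bar 7 tick 0 v(0, 1): B3/G4 m6 -> G3/D4 P5 similar
  -> R4 @ bar 9 tick 1 v(0, 1): B3/F4 TT untreated
  -> R3 @ bar 9 tick 2 v(0, 1): B3 above A3
  -> R4 @ bar 9 tick 2 v(0, 1): B3/A3 M2 untreated
  -> R4 @ bar 9 tick 3 v(0, 1): B3/F4 TT untreated
  -> R4 @ bar 10 tick 2 v(0, 1): B3/F4 TT untreated

(3, 2, R7, (1,))
(4, 0, R2, (0, 1))
(4, 0, R7, (1,))
(7, 0, R2, (0, 1))
(9, 1, R4, (0, 1))
(9, 2, R3, (0, 1))
(9, 2, R4, (0, 1))
(9, 3, R4, (0, 1))
(10, 2, R4, (0, 1))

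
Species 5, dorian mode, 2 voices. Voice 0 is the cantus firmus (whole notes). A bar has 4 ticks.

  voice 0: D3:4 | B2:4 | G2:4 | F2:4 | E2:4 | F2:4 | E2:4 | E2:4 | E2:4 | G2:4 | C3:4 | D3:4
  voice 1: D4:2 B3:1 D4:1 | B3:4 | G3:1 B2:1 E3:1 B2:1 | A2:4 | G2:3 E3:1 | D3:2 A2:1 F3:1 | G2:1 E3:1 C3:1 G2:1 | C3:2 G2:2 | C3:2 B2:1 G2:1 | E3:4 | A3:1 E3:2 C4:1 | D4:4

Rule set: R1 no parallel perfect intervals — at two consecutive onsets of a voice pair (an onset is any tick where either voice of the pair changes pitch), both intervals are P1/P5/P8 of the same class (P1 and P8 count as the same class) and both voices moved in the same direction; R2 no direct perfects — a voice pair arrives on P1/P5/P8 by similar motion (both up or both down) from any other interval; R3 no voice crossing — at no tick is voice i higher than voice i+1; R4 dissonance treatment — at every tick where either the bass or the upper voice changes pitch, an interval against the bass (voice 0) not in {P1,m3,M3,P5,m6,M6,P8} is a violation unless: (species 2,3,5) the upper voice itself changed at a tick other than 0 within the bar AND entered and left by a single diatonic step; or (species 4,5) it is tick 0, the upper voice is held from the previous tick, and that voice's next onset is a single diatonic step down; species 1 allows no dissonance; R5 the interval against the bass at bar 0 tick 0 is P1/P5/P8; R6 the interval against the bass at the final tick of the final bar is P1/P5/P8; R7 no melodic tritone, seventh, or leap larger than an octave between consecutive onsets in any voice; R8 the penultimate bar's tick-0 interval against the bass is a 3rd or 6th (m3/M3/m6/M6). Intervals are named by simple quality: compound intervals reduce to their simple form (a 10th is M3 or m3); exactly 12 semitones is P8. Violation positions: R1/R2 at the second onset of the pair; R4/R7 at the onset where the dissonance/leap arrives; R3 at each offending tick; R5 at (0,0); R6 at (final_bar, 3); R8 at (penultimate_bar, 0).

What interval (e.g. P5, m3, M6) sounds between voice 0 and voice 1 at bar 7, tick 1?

voice 0=E2 voice 1=C3 -> m6

m6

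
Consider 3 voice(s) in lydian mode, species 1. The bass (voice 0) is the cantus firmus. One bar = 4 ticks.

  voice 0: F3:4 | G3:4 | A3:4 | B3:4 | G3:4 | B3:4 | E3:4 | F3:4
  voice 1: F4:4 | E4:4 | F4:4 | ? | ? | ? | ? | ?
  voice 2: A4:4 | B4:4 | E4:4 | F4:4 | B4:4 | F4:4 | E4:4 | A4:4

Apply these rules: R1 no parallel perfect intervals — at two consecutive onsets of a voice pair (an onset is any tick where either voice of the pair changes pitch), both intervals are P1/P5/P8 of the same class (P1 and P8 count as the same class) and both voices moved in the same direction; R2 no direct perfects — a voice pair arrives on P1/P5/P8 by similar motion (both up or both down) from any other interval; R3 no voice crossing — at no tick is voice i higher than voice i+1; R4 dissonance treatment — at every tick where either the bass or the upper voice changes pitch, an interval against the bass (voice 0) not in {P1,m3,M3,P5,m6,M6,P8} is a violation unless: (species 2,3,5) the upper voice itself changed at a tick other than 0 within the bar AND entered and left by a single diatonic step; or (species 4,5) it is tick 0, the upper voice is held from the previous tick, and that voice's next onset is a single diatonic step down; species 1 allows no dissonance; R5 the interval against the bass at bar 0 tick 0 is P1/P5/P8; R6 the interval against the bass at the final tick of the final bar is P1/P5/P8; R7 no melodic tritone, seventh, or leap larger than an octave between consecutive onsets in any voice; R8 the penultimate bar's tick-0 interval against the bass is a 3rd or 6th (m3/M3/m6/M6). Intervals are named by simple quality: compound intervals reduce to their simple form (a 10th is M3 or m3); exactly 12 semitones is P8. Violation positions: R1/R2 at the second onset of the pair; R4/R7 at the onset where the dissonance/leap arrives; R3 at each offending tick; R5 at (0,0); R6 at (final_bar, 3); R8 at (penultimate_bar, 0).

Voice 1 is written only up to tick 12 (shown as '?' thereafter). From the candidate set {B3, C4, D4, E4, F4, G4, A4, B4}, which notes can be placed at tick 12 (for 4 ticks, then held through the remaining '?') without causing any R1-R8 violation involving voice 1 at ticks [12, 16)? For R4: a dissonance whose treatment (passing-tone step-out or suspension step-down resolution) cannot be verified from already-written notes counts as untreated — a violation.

B3: violates R7
C4: violates R4
D4: legal
E4: violates R4
F4: violates R4
G4: violates R3
A4: violates R3,R4
B4: violates R2,R3,R7

{D4}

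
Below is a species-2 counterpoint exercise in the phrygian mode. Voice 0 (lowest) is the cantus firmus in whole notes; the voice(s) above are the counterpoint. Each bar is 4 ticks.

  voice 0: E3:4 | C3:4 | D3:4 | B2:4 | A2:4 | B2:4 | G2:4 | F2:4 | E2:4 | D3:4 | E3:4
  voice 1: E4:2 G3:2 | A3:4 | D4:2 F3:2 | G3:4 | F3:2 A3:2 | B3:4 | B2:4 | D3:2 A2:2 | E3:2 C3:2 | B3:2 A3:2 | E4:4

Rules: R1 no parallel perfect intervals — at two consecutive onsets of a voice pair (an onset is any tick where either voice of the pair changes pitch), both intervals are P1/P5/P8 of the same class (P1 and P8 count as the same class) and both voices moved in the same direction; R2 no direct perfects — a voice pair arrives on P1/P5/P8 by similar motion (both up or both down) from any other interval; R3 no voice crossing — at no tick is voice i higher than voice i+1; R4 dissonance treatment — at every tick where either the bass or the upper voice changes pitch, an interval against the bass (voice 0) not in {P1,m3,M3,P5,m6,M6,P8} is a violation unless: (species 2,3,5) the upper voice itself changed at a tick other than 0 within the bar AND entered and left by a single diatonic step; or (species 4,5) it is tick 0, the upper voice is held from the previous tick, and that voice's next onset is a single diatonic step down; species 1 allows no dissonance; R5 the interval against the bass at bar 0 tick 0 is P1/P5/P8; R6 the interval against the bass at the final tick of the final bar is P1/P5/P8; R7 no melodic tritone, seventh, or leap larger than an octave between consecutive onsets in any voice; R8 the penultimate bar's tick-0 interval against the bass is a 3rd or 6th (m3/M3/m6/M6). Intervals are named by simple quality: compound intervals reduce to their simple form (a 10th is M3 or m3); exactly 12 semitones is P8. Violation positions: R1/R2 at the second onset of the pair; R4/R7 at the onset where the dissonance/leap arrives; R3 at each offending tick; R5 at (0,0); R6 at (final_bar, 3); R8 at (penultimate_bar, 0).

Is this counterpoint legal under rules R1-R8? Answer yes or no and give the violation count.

No (5 violations)

bar 0: v0=E3 v1=E4 (P8)
bar 1: v0=C3 v1=A3 (M6)
bar 2: v0=D3 v1=D4 (P8)
bar 3: v0=B2 v1=G3 (m6)
bar 4: v0=A2 v1=F3 (m6)
bar 5: v0=B2 v1=B3 (P8)
bar 6: v0=G2 v1=B2 (M3)
bar 7: v0=F2 v1=D3 (M6)
bar 8: v0=E2 v1=E3 (P8)
bar 9: v0=D3 v1=B3 (M6)
bar 10: v0=E3 v1=E4 (P8)
  R2 @ bar2.0: C3/A3 M6 -> D3/D4 P8 similar
  R1 @ bar5.0: A2/A3 P8 -> B2/B3 P8 similar
  R7 @ bar9.0: E2->D3 leap 10st
  R7 @ bar9.0: C3->B3 leap 11st
  R2 @ bar10.0: D3/A3 P5 -> E3/E4 P8 similar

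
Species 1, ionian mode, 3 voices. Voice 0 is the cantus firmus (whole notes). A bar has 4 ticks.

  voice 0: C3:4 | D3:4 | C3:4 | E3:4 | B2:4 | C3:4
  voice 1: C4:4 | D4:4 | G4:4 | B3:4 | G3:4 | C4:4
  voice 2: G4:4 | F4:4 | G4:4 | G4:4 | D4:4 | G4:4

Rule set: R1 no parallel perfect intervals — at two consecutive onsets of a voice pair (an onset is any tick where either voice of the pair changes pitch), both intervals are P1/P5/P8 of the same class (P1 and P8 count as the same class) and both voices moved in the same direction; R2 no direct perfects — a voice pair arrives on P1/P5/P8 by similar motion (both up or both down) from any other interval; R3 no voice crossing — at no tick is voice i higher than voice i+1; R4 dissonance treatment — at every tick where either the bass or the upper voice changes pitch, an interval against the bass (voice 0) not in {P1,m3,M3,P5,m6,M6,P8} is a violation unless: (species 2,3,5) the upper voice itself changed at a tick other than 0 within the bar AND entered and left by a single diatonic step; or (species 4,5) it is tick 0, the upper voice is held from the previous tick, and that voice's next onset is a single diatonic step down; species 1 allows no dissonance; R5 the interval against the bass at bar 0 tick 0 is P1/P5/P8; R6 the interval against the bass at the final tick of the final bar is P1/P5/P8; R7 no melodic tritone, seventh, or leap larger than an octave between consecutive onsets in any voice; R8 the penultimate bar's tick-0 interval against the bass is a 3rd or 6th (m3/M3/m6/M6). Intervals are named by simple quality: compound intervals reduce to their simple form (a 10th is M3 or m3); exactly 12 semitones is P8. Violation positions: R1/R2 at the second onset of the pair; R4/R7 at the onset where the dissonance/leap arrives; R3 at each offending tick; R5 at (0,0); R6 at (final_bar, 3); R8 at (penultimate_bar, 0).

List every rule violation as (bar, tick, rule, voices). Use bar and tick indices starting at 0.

bar 0: v0=C3 v1=C4 v2=G4 downbeat P5
bar 1: v0=D3 v1=D4 v2=F4 downbeat m3
bar 2: v0=C3 v1=G4 v2=G4 downbeat P5
bar 3: v0=E3 v1=B3 v2=G4 downbeat m3
bar 4: v0=B2 v1=G3 v2=D4 downbeat m3
bar 5: v0=C3 v1=C4 v2=G4 downbeat P5
  -> R1 @ bar 1 tick 0 v(0, 1): C3/C4 P8 -> D3/D4 P8 similar
  -> R2 @ bar 2 tick 0 v(1, 2): D4/F4 m3 -> G4/G4 P1 similar
  -> R2 @ bar 4 tick 0 v(1, 2): B3/G4 m6 -> G3/D4 P5 similar
  -> R1 @ bar 5 tick 0 v(1, 2): G3/D4 P5 -> C4/G4 P5 similar
  -> R2 @ bar 5 tick 0 v(0, 1): B2/G3 m6 -> C3/C4 P8 similar
  -> R2 @ bar 5 tick 0 v(0, 2): B2/D4 m3 -> C3/G4 P5 similar

(1, 0, R1, (0, 1))
(2, 0, R2, (1, 2))
(4, 0, R2, (1, 2))
(5, 0, R1, (1, 2))
(5, 0, R2, (0, 1))
(5, 0, R2, (0, 2))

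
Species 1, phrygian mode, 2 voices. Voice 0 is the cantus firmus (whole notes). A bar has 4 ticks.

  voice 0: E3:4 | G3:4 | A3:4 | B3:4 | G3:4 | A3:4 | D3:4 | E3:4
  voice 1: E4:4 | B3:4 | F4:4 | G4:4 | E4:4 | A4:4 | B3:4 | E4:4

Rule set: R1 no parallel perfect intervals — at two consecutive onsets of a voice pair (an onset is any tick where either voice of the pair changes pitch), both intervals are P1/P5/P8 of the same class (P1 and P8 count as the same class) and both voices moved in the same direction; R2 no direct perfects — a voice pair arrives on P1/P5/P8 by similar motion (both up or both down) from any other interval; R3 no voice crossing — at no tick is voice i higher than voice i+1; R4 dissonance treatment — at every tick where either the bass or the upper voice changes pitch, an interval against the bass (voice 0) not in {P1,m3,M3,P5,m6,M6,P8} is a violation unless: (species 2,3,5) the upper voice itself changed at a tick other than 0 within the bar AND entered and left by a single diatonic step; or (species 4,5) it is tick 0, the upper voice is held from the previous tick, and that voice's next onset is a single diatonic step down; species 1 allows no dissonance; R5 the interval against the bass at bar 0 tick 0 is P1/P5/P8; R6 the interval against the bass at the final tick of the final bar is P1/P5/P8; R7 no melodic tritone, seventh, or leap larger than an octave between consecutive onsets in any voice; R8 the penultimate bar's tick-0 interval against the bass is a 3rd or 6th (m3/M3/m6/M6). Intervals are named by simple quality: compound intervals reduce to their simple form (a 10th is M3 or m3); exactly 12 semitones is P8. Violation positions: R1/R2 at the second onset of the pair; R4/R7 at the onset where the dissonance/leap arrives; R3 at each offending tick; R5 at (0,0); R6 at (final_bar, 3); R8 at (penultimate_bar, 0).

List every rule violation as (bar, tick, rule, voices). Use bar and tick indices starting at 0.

bar 0: v0=E3 v1=E4 downbeat P8
bar 1: v0=G3 v1=B3 downbeat M3
bar 2: v0=A3 v1=F4 downbeat m6
bar 3: v0=B3 v1=G4 downbeat m6
bar 4: v0=G3 v1=E4 downbeat M6
bar 5: v0=A3 v1=A4 downbeat P8
bar 6: v0=D3 v1=B3 downbeat M6
bar 7: v0=E3 v1=E4 downbeat P8
  -> R7 @ bar 2 tick 0 v(1,): B3->F4 leap 6st
  -> R2 @ bar 5 tick 0 v(0, 1): G3/E4 M6 -> A3/A4 P8 similar
  -> R7 @ bar 6 tick 0 v(1,): A4->B3 leap 10st
  -> R2 @ bar 7 tick 0 v(0, 1): D3/B3 M6 -> E3/E4 P8 similar

(2, 0, R7, (1,))
(5, 0, R2, (0, 1))
(6, 0, R7, (1,))
(7, 0, R2, (0, 1))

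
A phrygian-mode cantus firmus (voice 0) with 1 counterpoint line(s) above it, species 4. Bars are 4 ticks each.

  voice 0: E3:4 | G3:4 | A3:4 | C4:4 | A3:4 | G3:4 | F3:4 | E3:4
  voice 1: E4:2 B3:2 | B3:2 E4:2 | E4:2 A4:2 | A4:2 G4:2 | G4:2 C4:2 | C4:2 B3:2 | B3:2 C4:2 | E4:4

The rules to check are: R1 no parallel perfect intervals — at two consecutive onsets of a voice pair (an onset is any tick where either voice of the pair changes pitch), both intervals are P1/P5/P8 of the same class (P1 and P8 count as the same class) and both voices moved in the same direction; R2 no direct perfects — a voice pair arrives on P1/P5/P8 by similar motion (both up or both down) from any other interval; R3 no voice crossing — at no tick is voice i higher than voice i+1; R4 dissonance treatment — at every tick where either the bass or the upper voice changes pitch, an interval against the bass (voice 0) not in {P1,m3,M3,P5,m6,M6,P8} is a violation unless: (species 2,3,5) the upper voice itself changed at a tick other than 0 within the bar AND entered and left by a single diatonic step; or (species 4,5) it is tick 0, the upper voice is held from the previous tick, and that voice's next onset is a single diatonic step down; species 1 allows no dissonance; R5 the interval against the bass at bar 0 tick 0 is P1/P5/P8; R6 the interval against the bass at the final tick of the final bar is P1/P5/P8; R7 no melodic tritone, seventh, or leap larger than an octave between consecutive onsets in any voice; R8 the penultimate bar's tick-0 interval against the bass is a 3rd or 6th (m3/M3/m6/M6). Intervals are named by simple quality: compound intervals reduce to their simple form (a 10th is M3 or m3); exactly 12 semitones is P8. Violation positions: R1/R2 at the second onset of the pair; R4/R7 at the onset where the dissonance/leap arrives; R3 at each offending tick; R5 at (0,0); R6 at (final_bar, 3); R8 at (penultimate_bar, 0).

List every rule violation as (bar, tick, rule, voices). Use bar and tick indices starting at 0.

bar 0: v0=E3 v1=E4 downbeat P8
bar 1: v0=G3 v1=B3 downbeat M3
bar 2: v0=A3 v1=E4 downbeat P5
bar 3: v0=C4 v1=A4 downbeat M6
bar 4: v0=A3 v1=G4 downbeat m7
bar 5: v0=G3 v1=C4 downbeat P4
bar 6: v0=F3 v1=B3 downbeat TT
bar 7: v0=E3 v1=E4 downbeat P8
  -> R4 @ bar 4 tick 0 v(0, 1): A3/G4 m7 untreated
  -> R4 @ bar 6 tick 0 v(0, 1): F3/B3 TT untreated
  -> R8 @ bar 6 tick 0 v(0, 1): penult TT not 3rd/6th

(4, 0, R4, (0, 1))
(6, 0, R4, (0, 1))
(6, 0, R8, (0, 1))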